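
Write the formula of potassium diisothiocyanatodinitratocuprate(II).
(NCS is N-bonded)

K2[Cu(NCS)2(NO3)2]

Ligands: 2 isothiocyanato (NCS, -1), 2 nitrato (NO3, -1). Ligand charge sum = -4.
With Cu in oxidation state +2, the complex ion is [Cu...]^2−.
Charge balance with potassium (+1) requires 1 complex ion per 2 potassium.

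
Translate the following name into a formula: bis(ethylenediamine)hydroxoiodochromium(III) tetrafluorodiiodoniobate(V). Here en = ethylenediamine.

[Cr(en)2I(OH)][NbF4I2]

Cation [Cr…]: ligand charges -2, Cr(III) ⇒ ion charge 1+.
Anion [Nb…]: ligand charges -6, Nb(V) ⇒ ion charge 1−.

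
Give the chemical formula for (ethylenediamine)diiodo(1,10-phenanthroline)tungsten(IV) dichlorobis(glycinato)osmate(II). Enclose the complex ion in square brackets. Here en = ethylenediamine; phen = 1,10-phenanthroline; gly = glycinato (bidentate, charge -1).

Cation [W…]: ligand charges -2, W(IV) ⇒ ion charge 2+.
Anion [Os…]: ligand charges -4, Os(II) ⇒ ion charge 2−.
One 2+ cation balances one 2− anion.

[W(en)I2(phen)][OsCl2(gly)2]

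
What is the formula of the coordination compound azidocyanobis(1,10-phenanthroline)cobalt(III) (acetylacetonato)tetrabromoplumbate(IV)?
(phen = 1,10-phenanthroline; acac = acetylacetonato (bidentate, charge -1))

Cation [Co…]: ligand charges -2, Co(III) ⇒ ion charge 1+.
Anion [Pb…]: ligand charges -5, Pb(IV) ⇒ ion charge 1−.
One 1+ cation balances one 1− anion.

[Co(CN)(N3)(phen)2][Pb(acac)Br4]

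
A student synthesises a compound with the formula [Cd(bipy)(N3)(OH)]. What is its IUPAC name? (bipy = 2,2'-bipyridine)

azido(2,2'-bipyridine)hydroxocadmium(II)

There is no counter-ion, so the complex is neutral overall.
Ligand charges: 1×hydroxo (-1 each), 1×2,2'-bipyridine (neutral), 1×azido (-1 each); total -2. So Cd + (-2) = 0, giving Cd = +2.
Ligands are named alphabetically: azido before bipyridine before hydroxo.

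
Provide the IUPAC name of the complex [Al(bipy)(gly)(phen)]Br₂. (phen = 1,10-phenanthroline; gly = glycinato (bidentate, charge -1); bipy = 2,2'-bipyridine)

(2,2'-bipyridine)(glycinato)(1,10-phenanthroline)aluminium(III) bromide

The 2 bromide counter-ions carry a total charge of -2, so each complex ion is 2+.
Ligand charges: 1×1,10-phenanthroline (neutral), 1×glycinato (-1 each), 1×2,2'-bipyridine (neutral); total -1. So Al + (-1) = 2+, giving Al = +3.
Ligands are named alphabetically: bipyridine before glycinato before phenanthroline.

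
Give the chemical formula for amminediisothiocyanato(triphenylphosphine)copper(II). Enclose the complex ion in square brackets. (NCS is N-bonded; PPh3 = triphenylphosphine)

Ligands: 2 isothiocyanato (NCS, -1), 1 ammine (NH3, neutral), 1 triphenylphosphine (PPh3, neutral). Ligand charge sum = -2.
With Cu in oxidation state +2, the complex ion is [Cu...].

[Cu(NCS)2(NH3)(PPh3)]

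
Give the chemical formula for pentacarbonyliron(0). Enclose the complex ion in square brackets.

[Fe(CO)5]

Ligands: 5 carbonyl (CO, neutral). Ligand charge sum = 0.
With Fe in oxidation state 0, the complex ion is [Fe...].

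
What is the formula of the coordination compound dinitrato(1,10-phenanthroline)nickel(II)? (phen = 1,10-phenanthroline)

Ligands: 2 nitrato (NO3, -1), 1 1,10-phenanthroline (phen, neutral). Ligand charge sum = -2.
With Ni in oxidation state +2, the complex ion is [Ni...].

[Ni(NO3)2(phen)]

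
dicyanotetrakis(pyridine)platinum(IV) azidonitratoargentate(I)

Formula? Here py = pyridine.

Cation [Pt…]: ligand charges -2, Pt(IV) ⇒ ion charge 2+.
Anion [Ag…]: ligand charges -2, Ag(I) ⇒ ion charge 1−.
One 2+ cation requires 2 of the 1− anion.

[Pt(CN)2(py)4][Ag(N3)(NO3)]2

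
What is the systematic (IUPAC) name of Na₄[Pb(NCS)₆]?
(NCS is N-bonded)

The 4 sodium counter-ions carry a total charge of +4, so each complex ion is 4−.
Ligand charges: 6×isothiocyanato (-1 each); total -6. So Pb + (-6) = 4−, giving Pb = +2.
The complex ion is anionic, so lead takes the -ate form plumbate(II).

sodium hexaisothiocyanatoplumbate(II)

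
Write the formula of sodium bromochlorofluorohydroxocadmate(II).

Na2[CdBrClF(OH)]

Ligands: 1 bromo (Br, -1), 1 fluoro (F, -1), 1 hydroxo (OH, -1), 1 chloro (Cl, -1). Ligand charge sum = -4.
With Cd in oxidation state +2, the complex ion is [Cd...]^2−.
Charge balance with sodium (+1) requires 1 complex ion per 2 sodium.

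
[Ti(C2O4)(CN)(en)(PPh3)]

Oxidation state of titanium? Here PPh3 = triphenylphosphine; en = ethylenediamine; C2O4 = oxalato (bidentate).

No counter-ion: the bracketed complex is neutral.
Ligand charges: 1×CN = -1; 1×PPh3 neutral; 1×en neutral; 1×C2O4 = -2; sum -3.
Ti + (-3) = 0 ⇒ Ti is +3.

+3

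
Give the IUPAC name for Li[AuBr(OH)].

lithium bromohydroxoaurate(I)

The 1 lithium counter-ion carries a total charge of +1, so each complex ion is 1−.
Ligand charges: 1×bromo (-1 each), 1×hydroxo (-1 each); total -2. So Au + (-2) = 1−, giving Au = +1.
Ligands are named alphabetically: bromo before hydroxo.
The complex ion is anionic, so gold takes the -ate form aurate(I).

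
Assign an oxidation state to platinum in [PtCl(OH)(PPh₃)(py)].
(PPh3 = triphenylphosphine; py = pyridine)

No counter-ion: the bracketed complex is neutral.
Ligand charges: 1×PPh3 neutral; 1×Cl = -1; 1×py neutral; 1×OH = -1; sum -2.
Pt + (-2) = 0 ⇒ Pt is +2.

+2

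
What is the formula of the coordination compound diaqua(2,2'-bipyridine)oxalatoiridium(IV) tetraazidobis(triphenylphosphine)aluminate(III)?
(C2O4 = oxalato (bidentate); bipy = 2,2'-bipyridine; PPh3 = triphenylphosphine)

[Ir(bipy)(C2O4)(H2O)2][Al(N3)4(PPh3)2]2

Cation [Ir…]: ligand charges -2, Ir(IV) ⇒ ion charge 2+.
Anion [Al…]: ligand charges -4, Al(III) ⇒ ion charge 1−.
One 2+ cation requires 2 of the 1− anion.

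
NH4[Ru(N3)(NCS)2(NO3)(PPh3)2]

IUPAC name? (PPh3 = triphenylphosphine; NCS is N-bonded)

ammonium azidodiisothiocyanatonitratobis(triphenylphosphine)ruthenate(III)

The 1 ammonium counter-ion carries a total charge of +1, so each complex ion is 1−.
Ligand charges: 2×triphenylphosphine (neutral), 1×azido (-1 each), 1×nitrato (-1 each), 2×isothiocyanato (-1 each); total -4. So Ru + (-4) = 1−, giving Ru = +3.
Ligands are named alphabetically: azido before isothiocyanato before nitrato before triphenylphosphine.
The complex ion is anionic, so ruthenium takes the -ate form ruthenate(III).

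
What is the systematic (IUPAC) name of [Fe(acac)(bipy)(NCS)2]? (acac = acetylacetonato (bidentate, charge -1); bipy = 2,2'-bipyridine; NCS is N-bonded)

(acetylacetonato)(2,2'-bipyridine)diisothiocyanatoiron(III)

There is no counter-ion, so the complex is neutral overall.
Ligand charges: 1×acetylacetonato (-1 each), 1×2,2'-bipyridine (neutral), 2×isothiocyanato (-1 each); total -3. So Fe + (-3) = 0, giving Fe = +3.
Ligands are named alphabetically: acetylacetonato before bipyridine before isothiocyanato.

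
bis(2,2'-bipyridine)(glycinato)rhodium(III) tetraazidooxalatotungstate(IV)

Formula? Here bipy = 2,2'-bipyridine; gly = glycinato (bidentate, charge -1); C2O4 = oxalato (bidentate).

Cation [Rh…]: ligand charges -1, Rh(III) ⇒ ion charge 2+.
Anion [W…]: ligand charges -6, W(IV) ⇒ ion charge 2−.

[Rh(bipy)2(gly)][W(C2O4)(N3)4]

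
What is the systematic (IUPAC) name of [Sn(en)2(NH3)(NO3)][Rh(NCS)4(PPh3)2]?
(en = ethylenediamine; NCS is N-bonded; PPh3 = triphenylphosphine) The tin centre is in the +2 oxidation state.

Both ions are complex: the cation is named first with the plain metal name, the anion second with the -ate form; each ion's ligands are alphabetised independently.
Sn is given as +2; the cation's ligand charges sum to -1, so the complex cation is 1+.
A 1:1 salt means the anion carries the equal and opposite charge, 1−.
Anion: ligand charges sum to -4; for the ion to be 1−, Rh = +3.

amminebis(ethylenediamine)nitratotin(II) tetraisothiocyanatobis(triphenylphosphine)rhodate(III)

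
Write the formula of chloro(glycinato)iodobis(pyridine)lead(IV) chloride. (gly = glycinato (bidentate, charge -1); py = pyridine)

Ligands: 1 iodo (I, -1), 1 glycinato (gly, -1), 2 pyridine (py, neutral), 1 chloro (Cl, -1). Ligand charge sum = -3.
With Pb in oxidation state +4, the complex ion is [Pb...]^1+.
Charge balance with chloride (-1) requires 1 complex ion per 1 chloride.

[PbCl(gly)I(py)2]Cl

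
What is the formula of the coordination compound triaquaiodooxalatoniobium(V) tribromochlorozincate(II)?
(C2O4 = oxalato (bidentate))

Cation [Nb…]: ligand charges -3, Nb(V) ⇒ ion charge 2+.
Anion [Zn…]: ligand charges -4, Zn(II) ⇒ ion charge 2−.
One 2+ cation balances one 2− anion.

[Nb(C2O4)(H2O)3I][ZnBr3Cl]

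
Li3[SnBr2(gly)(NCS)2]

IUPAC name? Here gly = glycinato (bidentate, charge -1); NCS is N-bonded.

The 3 lithium counter-ions carry a total charge of +3, so each complex ion is 3−.
Ligand charges: 2×bromo (-1 each), 1×glycinato (-1 each), 2×isothiocyanato (-1 each); total -5. So Sn + (-5) = 3−, giving Sn = +2.
Ligands are named alphabetically: bromo before glycinato before isothiocyanato.
The complex ion is anionic, so tin takes the -ate form stannate(II).

lithium dibromo(glycinato)diisothiocyanatostannate(II)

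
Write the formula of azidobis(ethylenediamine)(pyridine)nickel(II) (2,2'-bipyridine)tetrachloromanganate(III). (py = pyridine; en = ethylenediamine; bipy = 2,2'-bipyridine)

[Ni(en)2(N3)(py)][Mn(bipy)Cl4]

Cation [Ni…]: ligand charges -1, Ni(II) ⇒ ion charge 1+.
Anion [Mn…]: ligand charges -4, Mn(III) ⇒ ion charge 1−.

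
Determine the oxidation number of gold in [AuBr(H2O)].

+1

No counter-ion: the bracketed complex is neutral.
Ligand charges: 1×H2O neutral; 1×Br = -1; sum -1.
Au + (-1) = 0 ⇒ Au is +1.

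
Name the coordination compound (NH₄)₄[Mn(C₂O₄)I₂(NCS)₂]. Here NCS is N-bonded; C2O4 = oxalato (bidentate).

ammonium diiododiisothiocyanatooxalatomanganate(II)

The 4 ammonium counter-ions carry a total charge of +4, so each complex ion is 4−.
Ligand charges: 2×isothiocyanato (-1 each), 2×iodo (-1 each), 1×oxalato (-2 each); total -6. So Mn + (-6) = 4−, giving Mn = +2.
The complex ion is anionic, so manganese takes the -ate form manganate(II).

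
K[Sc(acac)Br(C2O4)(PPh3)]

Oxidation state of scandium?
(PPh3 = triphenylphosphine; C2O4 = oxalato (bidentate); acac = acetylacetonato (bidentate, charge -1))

1 potassium outside the brackets (+1 each) → the complex ion is 1−.
Ligand charges: 1×PPh3 neutral; 1×C2O4 = -2; 1×acac = -1; 1×Br = -1; sum -4.
Sc + (-4) = 1− ⇒ Sc is +3.

+3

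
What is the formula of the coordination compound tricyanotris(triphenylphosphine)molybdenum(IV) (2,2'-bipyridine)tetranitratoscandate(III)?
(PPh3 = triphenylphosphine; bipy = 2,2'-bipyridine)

[Mo(CN)3(PPh3)3][Sc(bipy)(NO3)4]

Cation [Mo…]: ligand charges -3, Mo(IV) ⇒ ion charge 1+.
Anion [Sc…]: ligand charges -4, Sc(III) ⇒ ion charge 1−.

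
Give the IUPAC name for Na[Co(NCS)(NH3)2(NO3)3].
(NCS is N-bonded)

The 1 sodium counter-ion carries a total charge of +1, so each complex ion is 1−.
Ligand charges: 3×nitrato (-1 each), 2×ammine (neutral), 1×isothiocyanato (-1 each); total -4. So Co + (-4) = 1−, giving Co = +3.
The complex ion is anionic, so cobalt takes the -ate form cobaltate(III).

sodium diammineisothiocyanatotrinitratocobaltate(III)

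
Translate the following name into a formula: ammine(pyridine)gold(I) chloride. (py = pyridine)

Ligands: 1 ammine (NH3, neutral), 1 pyridine (py, neutral). Ligand charge sum = 0.
With Au in oxidation state +1, the complex ion is [Au...]^1+.
Charge balance with chloride (-1) requires 1 complex ion per 1 chloride.

[Au(NH3)(py)]Cl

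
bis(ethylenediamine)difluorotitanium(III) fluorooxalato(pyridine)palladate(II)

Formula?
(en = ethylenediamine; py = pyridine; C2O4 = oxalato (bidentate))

Cation [Ti…]: ligand charges -2, Ti(III) ⇒ ion charge 1+.
Anion [Pd…]: ligand charges -3, Pd(II) ⇒ ion charge 1−.
One 1+ cation balances one 1− anion.

[Ti(en)2F2][Pd(C2O4)F(py)]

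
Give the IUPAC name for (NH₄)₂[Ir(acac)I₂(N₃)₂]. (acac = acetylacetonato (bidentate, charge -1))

The 2 ammonium counter-ions carry a total charge of +2, so each complex ion is 2−.
Ligand charges: 1×acetylacetonato (-1 each), 2×azido (-1 each), 2×iodo (-1 each); total -5. So Ir + (-5) = 2−, giving Ir = +3.
The complex ion is anionic, so iridium takes the -ate form iridate(III).

ammonium (acetylacetonato)diazidodiiodoiridate(III)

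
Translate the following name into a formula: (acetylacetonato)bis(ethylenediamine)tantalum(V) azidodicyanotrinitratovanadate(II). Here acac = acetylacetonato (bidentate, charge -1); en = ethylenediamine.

Cation [Ta…]: ligand charges -1, Ta(V) ⇒ ion charge 4+.
Anion [V…]: ligand charges -6, V(II) ⇒ ion charge 4−.

[Ta(acac)(en)2][V(CN)2(N3)(NO3)3]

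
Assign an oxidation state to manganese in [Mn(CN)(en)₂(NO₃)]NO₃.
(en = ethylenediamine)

+3

1 nitrate outside the brackets (-1 each) → the complex ion is 1+.
Ligand charges: 1×NO3 = -1; 1×CN = -1; 2×en neutral; sum -2.
Mn + (-2) = 1+ ⇒ Mn is +3.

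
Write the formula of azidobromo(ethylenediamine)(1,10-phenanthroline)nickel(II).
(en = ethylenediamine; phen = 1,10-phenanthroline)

[NiBr(en)(N3)(phen)]

Ligands: 1 azido (N3, -1), 1 bromo (Br, -1), 1 ethylenediamine (en, neutral), 1 1,10-phenanthroline (phen, neutral). Ligand charge sum = -2.
With Ni in oxidation state +2, the complex ion is [Ni...].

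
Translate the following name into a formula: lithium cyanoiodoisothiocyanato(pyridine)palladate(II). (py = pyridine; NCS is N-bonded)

Ligands: 1 cyano (CN, -1), 1 iodo (I, -1), 1 pyridine (py, neutral), 1 isothiocyanato (NCS, -1). Ligand charge sum = -3.
With Pd in oxidation state +2, the complex ion is [Pd...]^1−.
Charge balance with lithium (+1) requires 1 complex ion per 1 lithium.

Li[Pd(CN)I(NCS)(py)]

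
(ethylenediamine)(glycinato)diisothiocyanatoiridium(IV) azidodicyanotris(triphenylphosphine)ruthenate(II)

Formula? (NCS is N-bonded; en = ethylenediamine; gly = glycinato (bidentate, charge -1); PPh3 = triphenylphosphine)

[Ir(en)(gly)(NCS)2][Ru(CN)2(N3)(PPh3)3]

Cation [Ir…]: ligand charges -3, Ir(IV) ⇒ ion charge 1+.
Anion [Ru…]: ligand charges -3, Ru(II) ⇒ ion charge 1−.
One 1+ cation balances one 1− anion.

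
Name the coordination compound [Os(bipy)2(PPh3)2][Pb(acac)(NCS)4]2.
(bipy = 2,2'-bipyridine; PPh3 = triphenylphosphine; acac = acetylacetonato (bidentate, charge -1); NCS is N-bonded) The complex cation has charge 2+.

The complex cation is given as 2+; its ligand charges sum to 0, so Os = +2.
With 2 anions per cation, each anion must be 2/2 = 1−.
Anion: ligand charges sum to -5; for the ion to be 1−, Pb = +4.

bis(2,2'-bipyridine)bis(triphenylphosphine)osmium(II) (acetylacetonato)tetraisothiocyanatoplumbate(IV)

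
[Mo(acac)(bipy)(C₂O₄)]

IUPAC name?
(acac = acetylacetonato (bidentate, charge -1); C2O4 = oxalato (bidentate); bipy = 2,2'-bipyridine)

(acetylacetonato)(2,2'-bipyridine)oxalatomolybdenum(III)

There is no counter-ion, so the complex is neutral overall.
Ligand charges: 1×acetylacetonato (-1 each), 1×oxalato (-2 each), 1×2,2'-bipyridine (neutral); total -3. So Mo + (-3) = 0, giving Mo = +3.
Ligands are named alphabetically: acetylacetonato before bipyridine before oxalato.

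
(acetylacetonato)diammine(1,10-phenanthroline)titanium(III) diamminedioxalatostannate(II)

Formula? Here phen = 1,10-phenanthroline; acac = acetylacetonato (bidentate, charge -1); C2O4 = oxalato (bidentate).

[Ti(acac)(NH3)2(phen)][Sn(C2O4)2(NH3)2]

Cation [Ti…]: ligand charges -1, Ti(III) ⇒ ion charge 2+.
Anion [Sn…]: ligand charges -4, Sn(II) ⇒ ion charge 2−.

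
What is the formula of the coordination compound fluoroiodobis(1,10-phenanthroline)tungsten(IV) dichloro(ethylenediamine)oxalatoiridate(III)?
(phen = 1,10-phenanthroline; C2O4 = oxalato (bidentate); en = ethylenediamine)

Cation [W…]: ligand charges -2, W(IV) ⇒ ion charge 2+.
Anion [Ir…]: ligand charges -4, Ir(III) ⇒ ion charge 1−.
One 2+ cation requires 2 of the 1− anion.

[WFI(phen)2][Ir(C2O4)Cl2(en)]2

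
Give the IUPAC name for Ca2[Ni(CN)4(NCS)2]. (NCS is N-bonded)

The 2 calcium counter-ions carry a total charge of +4, so each complex ion is 4−.
Ligand charges: 4×cyano (-1 each), 2×isothiocyanato (-1 each); total -6. So Ni + (-6) = 4−, giving Ni = +2.
Ligands are named alphabetically: cyano before isothiocyanato.
The complex ion is anionic, so nickel takes the -ate form nickelate(II).

calcium tetracyanodiisothiocyanatonickelate(II)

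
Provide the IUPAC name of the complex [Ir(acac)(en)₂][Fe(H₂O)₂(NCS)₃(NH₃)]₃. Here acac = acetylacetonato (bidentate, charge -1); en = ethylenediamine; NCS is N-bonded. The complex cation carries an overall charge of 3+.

(acetylacetonato)bis(ethylenediamine)iridium(IV) amminediaquatriisothiocyanatoferrate(II)

Both ions are complex: the cation is named first with the plain metal name, the anion second with the -ate form; each ion's ligands are alphabetised independently.
The complex cation is given as 3+; its ligand charges sum to -1, so Ir = +4.
With 3 anions per cation, each anion must be 3/3 = 1−.
Anion: ligand charges sum to -3; for the ion to be 1−, Fe = +2.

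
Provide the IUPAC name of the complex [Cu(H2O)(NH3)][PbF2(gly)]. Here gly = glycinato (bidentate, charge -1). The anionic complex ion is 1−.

ammineaquacopper(I) difluoro(glycinato)plumbate(II)

The complex anion is given as 1−; its ligand charges sum to -3, so Pb = +2.
A 1:1 salt means the cation carries the equal and opposite charge, 1+.
Cation: ligand charges sum to 0; for the ion to be 1+, Cu = +1.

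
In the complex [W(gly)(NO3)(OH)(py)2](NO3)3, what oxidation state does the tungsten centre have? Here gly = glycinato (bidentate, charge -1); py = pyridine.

+6

3 nitrate outside the brackets (-1 each) → the complex ion is 3+.
Ligand charges: 1×NO3 = -1; 1×gly = -1; 2×py neutral; 1×OH = -1; sum -3.
W + (-3) = 3+ ⇒ W is +6.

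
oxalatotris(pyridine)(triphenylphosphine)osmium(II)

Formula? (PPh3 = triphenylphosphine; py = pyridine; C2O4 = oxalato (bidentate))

Ligands: 1 triphenylphosphine (PPh3, neutral), 3 pyridine (py, neutral), 1 oxalato (C2O4, -2). Ligand charge sum = -2.
With Os in oxidation state +2, the complex ion is [Os...].

[Os(C2O4)(PPh3)(py)3]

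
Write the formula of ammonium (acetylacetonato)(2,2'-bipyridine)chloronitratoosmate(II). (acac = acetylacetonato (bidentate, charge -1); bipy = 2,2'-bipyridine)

NH4[Os(acac)(bipy)Cl(NO3)]

Ligands: 1 acetylacetonato (acac, -1), 1 2,2'-bipyridine (bipy, neutral), 1 nitrato (NO3, -1), 1 chloro (Cl, -1). Ligand charge sum = -3.
With Os in oxidation state +2, the complex ion is [Os...]^1−.
Charge balance with ammonium (+1) requires 1 complex ion per 1 ammonium.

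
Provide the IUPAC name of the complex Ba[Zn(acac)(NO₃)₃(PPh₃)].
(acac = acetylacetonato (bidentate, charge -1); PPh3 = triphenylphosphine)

The 1 barium counter-ion carries a total charge of +2, so each complex ion is 2−.
Ligand charges: 1×acetylacetonato (-1 each), 3×nitrato (-1 each), 1×triphenylphosphine (neutral); total -4. So Zn + (-4) = 2−, giving Zn = +2.
Ligands are named alphabetically: acetylacetonato before nitrato before triphenylphosphine.
The complex ion is anionic, so zinc takes the -ate form zincate(II).

barium (acetylacetonato)trinitrato(triphenylphosphine)zincate(II)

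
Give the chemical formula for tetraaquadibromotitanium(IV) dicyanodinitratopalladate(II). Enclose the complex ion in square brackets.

Cation [Ti…]: ligand charges -2, Ti(IV) ⇒ ion charge 2+.
Anion [Pd…]: ligand charges -4, Pd(II) ⇒ ion charge 2−.

[TiBr2(H2O)4][Pd(CN)2(NO3)2]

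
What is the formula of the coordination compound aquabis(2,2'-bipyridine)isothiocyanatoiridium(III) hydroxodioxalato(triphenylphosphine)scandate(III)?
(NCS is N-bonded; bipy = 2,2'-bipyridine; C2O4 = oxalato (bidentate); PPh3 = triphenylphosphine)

Cation [Ir…]: ligand charges -1, Ir(III) ⇒ ion charge 2+.
Anion [Sc…]: ligand charges -5, Sc(III) ⇒ ion charge 2−.
One 2+ cation balances one 2− anion.

[Ir(bipy)2(H2O)(NCS)][Sc(C2O4)2(OH)(PPh3)]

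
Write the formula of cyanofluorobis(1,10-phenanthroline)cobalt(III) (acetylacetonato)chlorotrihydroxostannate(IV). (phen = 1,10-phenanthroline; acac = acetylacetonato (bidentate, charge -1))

[Co(CN)F(phen)2][Sn(acac)Cl(OH)3]

Cation [Co…]: ligand charges -2, Co(III) ⇒ ion charge 1+.
Anion [Sn…]: ligand charges -5, Sn(IV) ⇒ ion charge 1−.
One 1+ cation balances one 1− anion.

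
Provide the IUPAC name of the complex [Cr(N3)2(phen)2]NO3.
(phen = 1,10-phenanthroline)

diazidobis(1,10-phenanthroline)chromium(III) nitrate

The 1 nitrate counter-ion carries a total charge of -1, so each complex ion is 1+.
Ligand charges: 2×1,10-phenanthroline (neutral), 2×azido (-1 each); total -2. So Cr + (-2) = 1+, giving Cr = +3.
Ligands are named alphabetically: azido before phenanthroline.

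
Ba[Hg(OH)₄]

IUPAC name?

The 1 barium counter-ion carries a total charge of +2, so each complex ion is 2−.
Ligand charges: 4×hydroxo (-1 each); total -4. So Hg + (-4) = 2−, giving Hg = +2.
The complex ion is anionic, so mercury takes the -ate form mercurate(II).

barium tetrahydroxomercurate(II)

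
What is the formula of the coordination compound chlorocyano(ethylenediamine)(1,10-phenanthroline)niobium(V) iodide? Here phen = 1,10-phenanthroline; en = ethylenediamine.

[NbCl(CN)(en)(phen)]I3

Ligands: 1 1,10-phenanthroline (phen, neutral), 1 chloro (Cl, -1), 1 ethylenediamine (en, neutral), 1 cyano (CN, -1). Ligand charge sum = -2.
Charge balance with iodide (-1) requires 1 complex ion per 3 iodide.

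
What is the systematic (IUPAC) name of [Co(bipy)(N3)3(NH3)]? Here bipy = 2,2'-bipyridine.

There is no counter-ion, so the complex is neutral overall.
Ligand charges: 1×ammine (neutral), 3×azido (-1 each), 1×2,2'-bipyridine (neutral); total -3. So Co + (-3) = 0, giving Co = +3.
Ligands are named alphabetically: ammine before azido before bipyridine.

amminetriazido(2,2'-bipyridine)cobalt(III)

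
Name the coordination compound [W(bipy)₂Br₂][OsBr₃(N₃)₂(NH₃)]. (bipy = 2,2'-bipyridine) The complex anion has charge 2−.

Both ions are complex: the cation is named first with the plain metal name, the anion second with the -ate form; each ion's ligands are alphabetised independently.
The complex anion is given as 2−; its ligand charges sum to -5, so Os = +3.
A 1:1 salt means the cation carries the equal and opposite charge, 2+.
Cation: ligand charges sum to -2; for the ion to be 2+, W = +4.

bis(2,2'-bipyridine)dibromotungsten(IV) amminediazidotribromoosmate(III)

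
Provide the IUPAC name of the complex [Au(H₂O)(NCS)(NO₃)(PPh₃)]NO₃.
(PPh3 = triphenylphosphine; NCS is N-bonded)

aquaisothiocyanatonitrato(triphenylphosphine)gold(III) nitrate

The 1 nitrate counter-ion carries a total charge of -1, so each complex ion is 1+.
Ligand charges: 1×aqua (neutral), 1×triphenylphosphine (neutral), 1×nitrato (-1 each), 1×isothiocyanato (-1 each); total -2. So Au + (-2) = 1+, giving Au = +3.
Ligands are named alphabetically: aqua before isothiocyanato before nitrato before triphenylphosphine.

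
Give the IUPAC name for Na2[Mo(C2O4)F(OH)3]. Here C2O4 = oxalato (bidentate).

The 2 sodium counter-ions carry a total charge of +2, so each complex ion is 2−.
Ligand charges: 3×hydroxo (-1 each), 1×fluoro (-1 each), 1×oxalato (-2 each); total -6. So Mo + (-6) = 2−, giving Mo = +4.
Ligands are named alphabetically: fluoro before hydroxo before oxalato.
The complex ion is anionic, so molybdenum takes the -ate form molybdate(IV).

sodium fluorotrihydroxooxalatomolybdate(IV)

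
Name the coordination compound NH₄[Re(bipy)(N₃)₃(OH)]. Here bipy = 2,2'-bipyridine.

The 1 ammonium counter-ion carries a total charge of +1, so each complex ion is 1−.
Ligand charges: 1×2,2'-bipyridine (neutral), 3×azido (-1 each), 1×hydroxo (-1 each); total -4. So Re + (-4) = 1−, giving Re = +3.
Ligands are named alphabetically: azido before bipyridine before hydroxo.
The complex ion is anionic, so rhenium takes the -ate form rhenate(III).

ammonium triazido(2,2'-bipyridine)hydroxorhenate(III)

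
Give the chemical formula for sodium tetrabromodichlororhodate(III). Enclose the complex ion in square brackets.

Na3[RhBr4Cl2]

Ligands: 4 bromo (Br, -1), 2 chloro (Cl, -1). Ligand charge sum = -6.
Charge balance with sodium (+1) requires 1 complex ion per 3 sodium.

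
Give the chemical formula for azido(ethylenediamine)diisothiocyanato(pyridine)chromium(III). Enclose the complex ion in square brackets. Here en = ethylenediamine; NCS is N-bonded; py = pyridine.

Ligands: 1 ethylenediamine (en, neutral), 1 azido (N3, -1), 2 isothiocyanato (NCS, -1), 1 pyridine (py, neutral). Ligand charge sum = -3.
With Cr in oxidation state +3, the complex ion is [Cr...].

[Cr(en)(N3)(NCS)2(py)]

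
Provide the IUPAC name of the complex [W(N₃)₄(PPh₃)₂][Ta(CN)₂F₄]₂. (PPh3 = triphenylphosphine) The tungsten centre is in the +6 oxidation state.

tetraazidobis(triphenylphosphine)tungsten(VI) dicyanotetrafluorotantalate(V)

W is given as +6; the cation's ligand charges sum to -4, so the complex cation is 2+.
With 2 anions per cation, each anion must be 2/2 = 1−.
Anion: ligand charges sum to -6; for the ion to be 1−, Ta = +5.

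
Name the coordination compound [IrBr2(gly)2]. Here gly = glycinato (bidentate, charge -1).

dibromobis(glycinato)iridium(IV)

There is no counter-ion, so the complex is neutral overall.
Ligand charges: 2×bromo (-1 each), 2×glycinato (-1 each); total -4. So Ir + (-4) = 0, giving Ir = +4.
Ligands are named alphabetically: bromo before glycinato.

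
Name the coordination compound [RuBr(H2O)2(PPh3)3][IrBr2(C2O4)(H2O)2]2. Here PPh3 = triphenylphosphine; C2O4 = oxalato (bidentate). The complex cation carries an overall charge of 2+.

diaquabromotris(triphenylphosphine)ruthenium(III) diaquadibromooxalatoiridate(III)

The complex cation is given as 2+; its ligand charges sum to -1, so Ru = +3.
With 2 anions per cation, each anion must be 2/2 = 1−.
Anion: ligand charges sum to -4; for the ion to be 1−, Ir = +3.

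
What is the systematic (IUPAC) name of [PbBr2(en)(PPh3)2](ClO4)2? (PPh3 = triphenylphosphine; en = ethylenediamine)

The 2 perchlorate counter-ions carry a total charge of -2, so each complex ion is 2+.
Ligand charges: 2×bromo (-1 each), 2×triphenylphosphine (neutral), 1×ethylenediamine (neutral); total -2. So Pb + (-2) = 2+, giving Pb = +4.
Ligands are named alphabetically: bromo before ethylenediamine before triphenylphosphine.

dibromo(ethylenediamine)bis(triphenylphosphine)lead(IV) perchlorate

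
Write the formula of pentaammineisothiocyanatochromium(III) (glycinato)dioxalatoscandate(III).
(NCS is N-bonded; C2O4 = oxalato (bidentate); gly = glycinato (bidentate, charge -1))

[Cr(NCS)(NH3)5][Sc(C2O4)2(gly)]

Cation [Cr…]: ligand charges -1, Cr(III) ⇒ ion charge 2+.
Anion [Sc…]: ligand charges -5, Sc(III) ⇒ ion charge 2−.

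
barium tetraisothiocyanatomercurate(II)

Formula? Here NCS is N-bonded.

Ligands: 4 isothiocyanato (NCS, -1). Ligand charge sum = -4.
Charge balance with barium (+2) requires 1 complex ion per 1 barium.

Ba[Hg(NCS)4]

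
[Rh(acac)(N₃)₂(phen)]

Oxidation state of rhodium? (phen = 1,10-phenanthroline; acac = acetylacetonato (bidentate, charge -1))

No counter-ion: the bracketed complex is neutral.
Ligand charges: 2×N3 = -2; 1×phen neutral; 1×acac = -1; sum -3.
Rh + (-3) = 0 ⇒ Rh is +3.

+3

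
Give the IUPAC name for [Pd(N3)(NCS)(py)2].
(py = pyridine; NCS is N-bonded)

azidoisothiocyanatobis(pyridine)palladium(II)

There is no counter-ion, so the complex is neutral overall.
Ligand charges: 1×azido (-1 each), 2×pyridine (neutral), 1×isothiocyanato (-1 each); total -2. So Pd + (-2) = 0, giving Pd = +2.
Ligands are named alphabetically: azido before isothiocyanato before pyridine.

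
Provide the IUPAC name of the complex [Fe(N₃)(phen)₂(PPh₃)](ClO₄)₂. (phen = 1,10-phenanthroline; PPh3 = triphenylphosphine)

azidobis(1,10-phenanthroline)(triphenylphosphine)iron(III) perchlorate

The 2 perchlorate counter-ions carry a total charge of -2, so each complex ion is 2+.
Ligand charges: 2×1,10-phenanthroline (neutral), 1×azido (-1 each), 1×triphenylphosphine (neutral); total -1. So Fe + (-1) = 2+, giving Fe = +3.
Ligands are named alphabetically: azido before phenanthroline before triphenylphosphine.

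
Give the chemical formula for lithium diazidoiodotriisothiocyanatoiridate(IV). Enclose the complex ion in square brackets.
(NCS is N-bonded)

Li2[IrI(N3)2(NCS)3]

Ligands: 3 isothiocyanato (NCS, -1), 1 iodo (I, -1), 2 azido (N3, -1). Ligand charge sum = -6.
With Ir in oxidation state +4, the complex ion is [Ir...]^2−.
Charge balance with lithium (+1) requires 1 complex ion per 2 lithium.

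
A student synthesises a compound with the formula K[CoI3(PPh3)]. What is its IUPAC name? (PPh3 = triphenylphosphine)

The 1 potassium counter-ion carries a total charge of +1, so each complex ion is 1−.
Ligand charges: 1×triphenylphosphine (neutral), 3×iodo (-1 each); total -3. So Co + (-3) = 1−, giving Co = +2.
Ligands are named alphabetically: iodo before triphenylphosphine.
The complex ion is anionic, so cobalt takes the -ate form cobaltate(II).

potassium triiodo(triphenylphosphine)cobaltate(II)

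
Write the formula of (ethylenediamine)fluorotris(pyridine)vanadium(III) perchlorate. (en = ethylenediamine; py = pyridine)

Ligands: 1 fluoro (F, -1), 1 ethylenediamine (en, neutral), 3 pyridine (py, neutral). Ligand charge sum = -1.
Charge balance with perchlorate (-1) requires 1 complex ion per 2 perchlorate.

[V(en)F(py)3](ClO4)2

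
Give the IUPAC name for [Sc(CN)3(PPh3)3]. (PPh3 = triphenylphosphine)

tricyanotris(triphenylphosphine)scandium(III)

There is no counter-ion, so the complex is neutral overall.
Ligand charges: 3×triphenylphosphine (neutral), 3×cyano (-1 each); total -3. So Sc + (-3) = 0, giving Sc = +3.
Ligands are named alphabetically: cyano before triphenylphosphine.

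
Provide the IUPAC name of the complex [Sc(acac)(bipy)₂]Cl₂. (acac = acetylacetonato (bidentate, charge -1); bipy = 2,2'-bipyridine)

(acetylacetonato)bis(2,2'-bipyridine)scandium(III) chloride

The 2 chloride counter-ions carry a total charge of -2, so each complex ion is 2+.
Ligand charges: 1×acetylacetonato (-1 each), 2×2,2'-bipyridine (neutral); total -1. So Sc + (-1) = 2+, giving Sc = +3.
Ligands are named alphabetically: acetylacetonato before bipyridine.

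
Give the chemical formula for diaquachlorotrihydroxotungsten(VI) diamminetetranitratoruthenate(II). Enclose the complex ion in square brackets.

[WCl(H2O)2(OH)3][Ru(NH3)2(NO3)4]

Cation [W…]: ligand charges -4, W(VI) ⇒ ion charge 2+.
Anion [Ru…]: ligand charges -4, Ru(II) ⇒ ion charge 2−.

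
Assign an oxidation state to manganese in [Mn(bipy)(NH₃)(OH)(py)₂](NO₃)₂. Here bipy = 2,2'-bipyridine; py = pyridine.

2 nitrate outside the brackets (-1 each) → the complex ion is 2+.
Ligand charges: 1×bipy neutral; 1×NH3 neutral; 1×OH = -1; 2×py neutral; sum -1.
Mn + (-1) = 2+ ⇒ Mn is +3.

+3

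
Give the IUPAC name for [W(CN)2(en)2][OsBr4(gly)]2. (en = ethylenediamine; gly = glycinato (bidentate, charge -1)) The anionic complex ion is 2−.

dicyanobis(ethylenediamine)tungsten(VI) tetrabromo(glycinato)osmate(III)

Both ions are complex: the cation is named first with the plain metal name, the anion second with the -ate form; each ion's ligands are alphabetised independently.
The complex anion is given as 2−; its ligand charges sum to -5, so Os = +3.
With 2 anions per cation, the cation must be 2×2 = 4+.
Cation: ligand charges sum to -2; for the ion to be 4+, W = +6.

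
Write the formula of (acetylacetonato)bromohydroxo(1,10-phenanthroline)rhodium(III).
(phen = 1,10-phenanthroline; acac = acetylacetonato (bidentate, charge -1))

Ligands: 1 hydroxo (OH, -1), 1 1,10-phenanthroline (phen, neutral), 1 acetylacetonato (acac, -1), 1 bromo (Br, -1). Ligand charge sum = -3.
With Rh in oxidation state +3, the complex ion is [Rh...].

[Rh(acac)Br(OH)(phen)]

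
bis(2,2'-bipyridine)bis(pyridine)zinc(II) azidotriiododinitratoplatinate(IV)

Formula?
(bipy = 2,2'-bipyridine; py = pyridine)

[Zn(bipy)2(py)2][PtI3(N3)(NO3)2]

Cation [Zn…]: ligand charges 0, Zn(II) ⇒ ion charge 2+.
Anion [Pt…]: ligand charges -6, Pt(IV) ⇒ ion charge 2−.
One 2+ cation balances one 2− anion.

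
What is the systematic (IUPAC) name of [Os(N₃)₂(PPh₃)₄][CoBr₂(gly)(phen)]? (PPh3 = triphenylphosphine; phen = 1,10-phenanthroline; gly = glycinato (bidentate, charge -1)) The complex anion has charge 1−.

diazidotetrakis(triphenylphosphine)osmium(III) dibromo(glycinato)(1,10-phenanthroline)cobaltate(II)

Both ions are complex: the cation is named first with the plain metal name, the anion second with the -ate form; each ion's ligands are alphabetised independently.
The complex anion is given as 1−; its ligand charges sum to -3, so Co = +2.
A 1:1 salt means the cation carries the equal and opposite charge, 1+.
Cation: ligand charges sum to -2; for the ion to be 1+, Os = +3.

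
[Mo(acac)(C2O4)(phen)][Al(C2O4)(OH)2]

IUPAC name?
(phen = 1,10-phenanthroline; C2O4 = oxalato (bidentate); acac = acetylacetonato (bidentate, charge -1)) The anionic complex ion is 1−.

(acetylacetonato)oxalato(1,10-phenanthroline)molybdenum(IV) dihydroxooxalatoaluminate(III)

Both ions are complex: the cation is named first with the plain metal name, the anion second with the -ate form; each ion's ligands are alphabetised independently.
The complex anion is given as 1−; its ligand charges sum to -4, so Al = +3.
A 1:1 salt means the cation carries the equal and opposite charge, 1+.
Cation: ligand charges sum to -3; for the ion to be 1+, Mo = +4.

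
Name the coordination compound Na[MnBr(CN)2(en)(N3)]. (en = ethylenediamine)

sodium azidobromodicyano(ethylenediamine)manganate(III)

The 1 sodium counter-ion carries a total charge of +1, so each complex ion is 1−.
Ligand charges: 1×bromo (-1 each), 1×ethylenediamine (neutral), 1×azido (-1 each), 2×cyano (-1 each); total -4. So Mn + (-4) = 1−, giving Mn = +3.
The complex ion is anionic, so manganese takes the -ate form manganate(III).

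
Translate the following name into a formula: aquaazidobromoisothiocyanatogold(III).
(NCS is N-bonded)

Ligands: 1 aqua (H2O, neutral), 1 azido (N3, -1), 1 isothiocyanato (NCS, -1), 1 bromo (Br, -1). Ligand charge sum = -3.
With Au in oxidation state +3, the complex ion is [Au...].

[AuBr(H2O)(N3)(NCS)]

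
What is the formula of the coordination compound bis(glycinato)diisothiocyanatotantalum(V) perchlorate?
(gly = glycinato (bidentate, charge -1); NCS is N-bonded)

[Ta(gly)2(NCS)2]ClO4

Ligands: 2 glycinato (gly, -1), 2 isothiocyanato (NCS, -1). Ligand charge sum = -4.
With Ta in oxidation state +5, the complex ion is [Ta...]^1+.
Charge balance with perchlorate (-1) requires 1 complex ion per 1 perchlorate.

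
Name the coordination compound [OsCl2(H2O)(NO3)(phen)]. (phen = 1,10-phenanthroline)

aquadichloronitrato(1,10-phenanthroline)osmium(III)

There is no counter-ion, so the complex is neutral overall.
Ligand charges: 1×1,10-phenanthroline (neutral), 1×aqua (neutral), 2×chloro (-1 each), 1×nitrato (-1 each); total -3. So Os + (-3) = 0, giving Os = +3.
Ligands are named alphabetically: aqua before chloro before nitrato before phenanthroline.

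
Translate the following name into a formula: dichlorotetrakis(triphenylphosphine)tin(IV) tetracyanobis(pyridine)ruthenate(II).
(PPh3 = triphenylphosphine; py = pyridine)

[SnCl2(PPh3)4][Ru(CN)4(py)2]

Cation [Sn…]: ligand charges -2, Sn(IV) ⇒ ion charge 2+.
Anion [Ru…]: ligand charges -4, Ru(II) ⇒ ion charge 2−.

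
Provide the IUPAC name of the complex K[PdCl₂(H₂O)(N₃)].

The 1 potassium counter-ion carries a total charge of +1, so each complex ion is 1−.
Ligand charges: 1×azido (-1 each), 2×chloro (-1 each), 1×aqua (neutral); total -3. So Pd + (-3) = 1−, giving Pd = +2.
Ligands are named alphabetically: aqua before azido before chloro.
The complex ion is anionic, so palladium takes the -ate form palladate(II).

potassium aquaazidodichloropalladate(II)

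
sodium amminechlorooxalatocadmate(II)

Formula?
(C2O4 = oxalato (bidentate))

Na[Cd(C2O4)Cl(NH3)]

Ligands: 1 ammine (NH3, neutral), 1 oxalato (C2O4, -2), 1 chloro (Cl, -1). Ligand charge sum = -3.
With Cd in oxidation state +2, the complex ion is [Cd...]^1−.
Charge balance with sodium (+1) requires 1 complex ion per 1 sodium.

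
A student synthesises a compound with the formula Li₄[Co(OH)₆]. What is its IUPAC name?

The 4 lithium counter-ions carry a total charge of +4, so each complex ion is 4−.
Ligand charges: 6×hydroxo (-1 each); total -6. So Co + (-6) = 4−, giving Co = +2.
The complex ion is anionic, so cobalt takes the -ate form cobaltate(II).

lithium hexahydroxocobaltate(II)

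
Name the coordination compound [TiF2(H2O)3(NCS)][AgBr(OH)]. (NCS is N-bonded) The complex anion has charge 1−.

triaquadifluoroisothiocyanatotitanium(IV) bromohydroxoargentate(I)

Both ions are complex: the cation is named first with the plain metal name, the anion second with the -ate form; each ion's ligands are alphabetised independently.
The complex anion is given as 1−; its ligand charges sum to -2, so Ag = +1.
A 1:1 salt means the cation carries the equal and opposite charge, 1+.
Cation: ligand charges sum to -3; for the ion to be 1+, Ti = +4.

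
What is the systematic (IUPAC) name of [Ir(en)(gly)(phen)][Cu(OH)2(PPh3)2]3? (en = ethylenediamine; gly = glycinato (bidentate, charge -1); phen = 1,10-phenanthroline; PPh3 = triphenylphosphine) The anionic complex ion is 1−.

(ethylenediamine)(glycinato)(1,10-phenanthroline)iridium(IV) dihydroxobis(triphenylphosphine)cuprate(I)

The complex anion is given as 1−; its ligand charges sum to -2, so Cu = +1.
With 3 anions per cation, the cation must be 3×1 = 3+.
Cation: ligand charges sum to -1; for the ion to be 3+, Ir = +4.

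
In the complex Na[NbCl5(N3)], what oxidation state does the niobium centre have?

1 sodium outside the brackets (+1 each) → the complex ion is 1−.
Ligand charges: 1×N3 = -1; 5×Cl = -5; sum -6.
Nb + (-6) = 1− ⇒ Nb is +5.

+5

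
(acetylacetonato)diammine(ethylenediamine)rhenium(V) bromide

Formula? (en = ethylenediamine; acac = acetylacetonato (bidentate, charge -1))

[Re(acac)(en)(NH3)2]Br4

Ligands: 1 ethylenediamine (en, neutral), 2 ammine (NH3, neutral), 1 acetylacetonato (acac, -1). Ligand charge sum = -1.
With Re in oxidation state +5, the complex ion is [Re...]^4+.
Charge balance with bromide (-1) requires 1 complex ion per 4 bromide.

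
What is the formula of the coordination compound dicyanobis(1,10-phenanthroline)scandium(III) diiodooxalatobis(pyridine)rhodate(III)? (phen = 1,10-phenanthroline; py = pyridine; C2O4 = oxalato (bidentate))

Cation [Sc…]: ligand charges -2, Sc(III) ⇒ ion charge 1+.
Anion [Rh…]: ligand charges -4, Rh(III) ⇒ ion charge 1−.
One 1+ cation balances one 1− anion.

[Sc(CN)2(phen)2][Rh(C2O4)I2(py)2]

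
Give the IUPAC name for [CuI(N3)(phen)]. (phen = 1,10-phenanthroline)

azidoiodo(1,10-phenanthroline)copper(II)

There is no counter-ion, so the complex is neutral overall.
Ligand charges: 1×iodo (-1 each), 1×1,10-phenanthroline (neutral), 1×azido (-1 each); total -2. So Cu + (-2) = 0, giving Cu = +2.
Ligands are named alphabetically: azido before iodo before phenanthroline.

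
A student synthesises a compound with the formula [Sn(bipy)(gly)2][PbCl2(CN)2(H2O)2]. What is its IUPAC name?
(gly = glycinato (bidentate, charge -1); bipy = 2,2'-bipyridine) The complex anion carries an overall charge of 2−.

The complex anion is given as 2−; its ligand charges sum to -4, so Pb = +2.
A 1:1 salt means the cation carries the equal and opposite charge, 2+.
Cation: ligand charges sum to -2; for the ion to be 2+, Sn = +4.

(2,2'-bipyridine)bis(glycinato)tin(IV) diaquadichlorodicyanoplumbate(II)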